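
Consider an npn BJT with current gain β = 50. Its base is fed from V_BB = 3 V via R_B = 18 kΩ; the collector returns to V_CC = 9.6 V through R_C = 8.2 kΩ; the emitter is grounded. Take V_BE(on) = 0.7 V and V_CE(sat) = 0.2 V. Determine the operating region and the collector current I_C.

saturation; I_C ≈ 1.1 mA

Assume active: I_B = (3 − 0.7)/18 = 0.128 mA, giving I_C = β·I_B = 6.39 mA.
But then V_CE = 9.6 − 6.39×8.2 = -42.8 V < V_CE(sat) = 0.2 V — impossible in the active region.
So the transistor is saturated. With V_CE = 0.2 V, I_C = (V_CC − 0.2)/R_C = 9.4/8.2 = 1.15 mA.
Check: β·I_B = 6.39 mA > I_C = 1.15 mA, confirming saturation.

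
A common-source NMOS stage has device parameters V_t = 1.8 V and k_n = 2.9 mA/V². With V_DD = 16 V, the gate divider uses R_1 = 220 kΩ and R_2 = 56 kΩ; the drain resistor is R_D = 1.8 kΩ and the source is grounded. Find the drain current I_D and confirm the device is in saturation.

V_G = V_DD·R_2/(R_1+R_2) = 16×56/276 = 3.25 V. With the source grounded, V_GS = V_G = 3.25 V.
Assume saturation: I_D = (k_n/2)(V_GS − V_t)² = (2.9/2)×(3.25 − 1.8)² = 1.45×1.45² = 3.03 mA.
V_DS = V_DD − I_D·R_D = 16 − 3.03×1.8 = 10.5 V.
Saturation requires V_DS ≥ V_GS − V_t = 1.45 V; 10.5 ≥ 1.45 ✓.

I_D ≈ 3 mA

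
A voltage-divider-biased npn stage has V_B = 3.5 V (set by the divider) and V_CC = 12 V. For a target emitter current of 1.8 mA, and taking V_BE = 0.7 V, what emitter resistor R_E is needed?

R_E ≈ 1.6 kΩ

V_E = V_B − V_BE = 3.5 − 0.7 = 2.8 V.
R_E = V_E / I_E = 2.8 / 1.8 = 1.56 kΩ.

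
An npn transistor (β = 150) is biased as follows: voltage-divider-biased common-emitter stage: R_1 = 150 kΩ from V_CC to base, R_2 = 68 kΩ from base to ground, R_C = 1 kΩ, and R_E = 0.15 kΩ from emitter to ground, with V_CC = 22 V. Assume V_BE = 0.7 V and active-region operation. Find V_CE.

Thevenize the base divider: V_Th = V_CC·R_2/(R_1+R_2) = 22×68/218 = 6.86 V, R_Th = R_1‖R_2 = 46.8 kΩ.
Base-emitter loop: V_Th = I_B·R_Th + V_BE + (β+1)I_B·R_E, so I_B = (6.86 − 0.7) / (46.8 + 151×0.15) = 0.0887 mA.
I_C = β·I_B = 150×0.0887 = 13.3 mA, and I_E = (β+1)I_B = 13.4 mA.
V_CE = V_CC − I_C·R_C − I_E·R_E = 22 − 13.3×1 − 13.4×0.15 = 6.68 V.
V_CE = 6.68 V > 0.2 V confirms active-region operation.

V_CE ≈ 6.7 V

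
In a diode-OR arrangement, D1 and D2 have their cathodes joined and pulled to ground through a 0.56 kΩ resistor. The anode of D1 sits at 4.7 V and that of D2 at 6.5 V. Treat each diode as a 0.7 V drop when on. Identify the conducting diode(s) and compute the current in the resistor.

Only D2 conducts; I_R ≈ 10 mA

Assume both conduct. Then node N would need to be at both 4.7−0.7 = 4 V and 6.5−0.7 = 5.8 V, which is impossible.
Assume only D2 conducts: V_N = 6.5 − 0.7 = 5.8 V, so I_R = 5.8/0.56 = 10.4 mA.
Check D1: its anode-to-cathode voltage is 4.7 − 5.8 = -1.1 V < 0.7 V, so it is off. The assumption is consistent.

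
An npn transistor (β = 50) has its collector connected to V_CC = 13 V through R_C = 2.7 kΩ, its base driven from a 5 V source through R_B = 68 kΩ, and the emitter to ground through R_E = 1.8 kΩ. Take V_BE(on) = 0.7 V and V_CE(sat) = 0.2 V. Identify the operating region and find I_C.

active; I_C ≈ 1.3 mA

Assume active. Base-emitter loop: I_B = (V_BB − V_BE)/(R_B + (β+1)R_E) = (5 − 0.7)/(68 + 51×1.8) = 0.0269 mA.
I_C = β·I_B = 50×0.0269 = 1.35 mA.
V_CE = V_CC − I_C·R_C − I_E·R_E = 13 − 1.35×2.7 − 1.37×1.8 = 6.9 V > V_CE(sat), so the active-region assumption holds.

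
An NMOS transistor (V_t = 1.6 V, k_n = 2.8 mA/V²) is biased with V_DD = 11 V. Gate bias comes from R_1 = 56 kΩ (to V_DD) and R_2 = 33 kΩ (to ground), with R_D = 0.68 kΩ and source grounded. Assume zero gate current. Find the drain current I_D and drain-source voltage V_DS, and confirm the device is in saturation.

I_D ≈ 8.6 mA, V_DS ≈ 5.2 V

V_G = V_DD·R_2/(R_1+R_2) = 11×33/89 = 4.08 V. With the source grounded, V_GS = V_G = 4.08 V.
Assume saturation: I_D = (k_n/2)(V_GS − V_t)² = (2.8/2)×(4.08 − 1.6)² = 1.4×2.48² = 8.6 mA.
V_DS = V_DD − I_D·R_D = 11 − 8.6×0.68 = 5.15 V.
Saturation requires V_DS ≥ V_GS − V_t = 2.48 V; 5.15 ≥ 2.48 ✓.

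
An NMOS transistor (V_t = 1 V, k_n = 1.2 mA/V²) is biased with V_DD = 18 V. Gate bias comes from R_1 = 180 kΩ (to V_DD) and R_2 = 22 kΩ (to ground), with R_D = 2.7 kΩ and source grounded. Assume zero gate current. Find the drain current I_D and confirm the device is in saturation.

I_D ≈ 0.55 mA

V_G = V_DD·R_2/(R_1+R_2) = 18×22/202 = 1.96 V. With the source grounded, V_GS = V_G = 1.96 V.
Assume saturation: I_D = (k_n/2)(V_GS − V_t)² = (1.2/2)×(1.96 − 1)² = 0.6×0.96² = 0.553 mA.
V_DS = V_DD − I_D·R_D = 18 − 0.553×2.7 = 16.5 V.
Saturation requires V_DS ≥ V_GS − V_t = 0.96 V; 16.5 ≥ 0.96 ✓.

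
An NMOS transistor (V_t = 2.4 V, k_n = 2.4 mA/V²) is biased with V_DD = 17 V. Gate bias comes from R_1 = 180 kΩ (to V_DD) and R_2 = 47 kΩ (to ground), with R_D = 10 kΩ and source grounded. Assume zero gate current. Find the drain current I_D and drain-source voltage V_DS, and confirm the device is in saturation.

V_G = V_DD·R_2/(R_1+R_2) = 17×47/227 = 3.52 V. With the source grounded, V_GS = V_G = 3.52 V.
Assume saturation: I_D = (k_n/2)(V_GS − V_t)² = (2.4/2)×(3.52 − 2.4)² = 1.2×1.12² = 1.5 mA.
V_DS = V_DD − I_D·R_D = 17 − 1.5×10 = 1.95 V.
Saturation requires V_DS ≥ V_GS − V_t = 1.12 V; 1.95 ≥ 1.12 ✓.

I_D ≈ 1.5 mA, V_DS ≈ 2 V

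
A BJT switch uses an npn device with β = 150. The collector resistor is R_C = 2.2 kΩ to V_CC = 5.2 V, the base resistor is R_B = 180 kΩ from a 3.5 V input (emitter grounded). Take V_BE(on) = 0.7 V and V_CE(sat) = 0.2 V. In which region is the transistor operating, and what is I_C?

Assume active: I_B = (3.5 − 0.7)/180 = 0.0156 mA, giving I_C = β·I_B = 2.33 mA.
But then V_CE = 5.2 − 2.33×2.2 = 0.0667 V < V_CE(sat) = 0.2 V — impossible in the active region.
So the transistor is saturated. With V_CE = 0.2 V, I_C = (V_CC − 0.2)/R_C = 5/2.2 = 2.27 mA.
Check: β·I_B = 2.33 mA > I_C = 2.27 mA, confirming saturation.

saturation; I_C ≈ 2.3 mA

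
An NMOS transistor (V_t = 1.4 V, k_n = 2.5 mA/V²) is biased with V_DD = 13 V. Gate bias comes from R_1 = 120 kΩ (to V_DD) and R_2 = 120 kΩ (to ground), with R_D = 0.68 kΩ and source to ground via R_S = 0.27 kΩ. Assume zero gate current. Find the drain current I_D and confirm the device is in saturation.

I_D ≈ 9 mA

V_G = V_DD·R_2/(R_1+R_2) = 13×120/240 = 6.5 V.
Assume saturation: I_D = (k_n/2)(V_GS − V_t)² with V_GS = V_G − I_D·R_S = 6.5 − 0.27·I_D.
Substituting gives 0.0911·I_D² − 4.44·I_D + 32.5 = 0, with roots I_D = 8.97 or 39.8 mA.
The root I_D = 39.8 mA gives V_GS = -4.24 V ≤ V_t, so take I_D = 8.97 mA.
Then V_GS = 4.08 V and V_DS = V_DD − I_D(R_D+R_S) = 13 − 8.97×0.95 = 4.48 V.
Saturation requires V_DS ≥ V_GS − V_t = 2.68 V; 4.48 ≥ 2.68 ✓.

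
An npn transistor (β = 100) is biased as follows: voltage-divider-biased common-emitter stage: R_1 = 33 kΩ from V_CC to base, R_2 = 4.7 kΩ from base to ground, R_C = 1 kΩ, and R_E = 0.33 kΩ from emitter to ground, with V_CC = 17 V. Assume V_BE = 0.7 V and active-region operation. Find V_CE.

V_CE ≈ 12 V

Thevenize the base divider: V_Th = V_CC·R_2/(R_1+R_2) = 17×4.7/37.7 = 2.12 V, R_Th = R_1‖R_2 = 4.11 kΩ.
Base-emitter loop: V_Th = I_B·R_Th + V_BE + (β+1)I_B·R_E, so I_B = (2.12 − 0.7) / (4.11 + 101×0.33) = 0.0379 mA.
I_C = β·I_B = 100×0.0379 = 3.79 mA, and I_E = (β+1)I_B = 3.83 mA.
V_CE = V_CC − I_C·R_C − I_E·R_E = 17 − 3.79×1 − 3.83×0.33 = 11.9 V.
V_CE = 11.9 V > 0.2 V confirms active-region operation.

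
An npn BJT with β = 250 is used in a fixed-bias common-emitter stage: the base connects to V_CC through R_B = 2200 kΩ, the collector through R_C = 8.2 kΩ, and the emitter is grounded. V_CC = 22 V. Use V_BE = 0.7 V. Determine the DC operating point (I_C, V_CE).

I_C ≈ 2.4 mA, V_CE ≈ 2.2 V

Base loop: V_CC = I_B·R_B + V_BE, so I_B = (22 − 0.7)/2200 kΩ = 0.00968 mA.
In the active region I_C = β·I_B = 250 × 0.00968 = 2.42 mA.
Collector loop: V_CE = V_CC − I_C·R_C = 22 − 2.42×8.2 = 2.15 V.
Since V_CE = 2.15 V > V_CE(sat) ≈ 0.2 V, the transistor is in the active region as assumed.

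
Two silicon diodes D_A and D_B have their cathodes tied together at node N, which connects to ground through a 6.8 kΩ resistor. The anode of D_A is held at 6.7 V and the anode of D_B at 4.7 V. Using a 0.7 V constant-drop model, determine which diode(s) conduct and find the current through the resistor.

Only D_A conducts; I_R ≈ 0.88 mA

Assume both conduct. Then node N would need to be at both 6.7−0.7 = 6 V and 4.7−0.7 = 4 V, which is impossible.
Assume only D_A conducts: V_N = 6.7 − 0.7 = 6 V, so I_R = 6/6.8 = 0.882 mA.
Check D_B: its anode-to-cathode voltage is 4.7 − 6 = -1.3 V < 0.7 V, so it is off. The assumption is consistent.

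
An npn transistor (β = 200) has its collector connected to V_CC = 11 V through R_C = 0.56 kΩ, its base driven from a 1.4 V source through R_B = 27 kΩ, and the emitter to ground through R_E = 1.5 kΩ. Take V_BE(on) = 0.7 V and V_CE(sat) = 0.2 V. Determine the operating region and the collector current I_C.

Assume active. Base-emitter loop: I_B = (V_BB − V_BE)/(R_B + (β+1)R_E) = (1.4 − 0.7)/(27 + 201×1.5) = 0.00213 mA.
I_C = β·I_B = 200×0.00213 = 0.426 mA.
V_CE = V_CC − I_C·R_C − I_E·R_E = 11 − 0.426×0.56 − 0.428×1.5 = 10.1 V > V_CE(sat), so the active-region assumption holds.

active; I_C ≈ 0.43 mA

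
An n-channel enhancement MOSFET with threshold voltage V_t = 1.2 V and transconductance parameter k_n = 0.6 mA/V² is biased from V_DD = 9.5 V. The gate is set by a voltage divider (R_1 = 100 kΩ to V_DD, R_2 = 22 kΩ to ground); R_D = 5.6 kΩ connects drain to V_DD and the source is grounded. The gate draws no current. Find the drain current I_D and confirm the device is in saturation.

V_G = V_DD·R_2/(R_1+R_2) = 9.5×22/122 = 1.71 V. With the source grounded, V_GS = V_G = 1.71 V.
Assume saturation: I_D = (k_n/2)(V_GS − V_t)² = (0.6/2)×(1.71 − 1.2)² = 0.3×0.513² = 0.079 mA.
V_DS = V_DD − I_D·R_D = 9.5 − 0.079×5.6 = 9.06 V.
Saturation requires V_DS ≥ V_GS − V_t = 0.513 V; 9.06 ≥ 0.513 ✓.

I_D ≈ 0.079 mA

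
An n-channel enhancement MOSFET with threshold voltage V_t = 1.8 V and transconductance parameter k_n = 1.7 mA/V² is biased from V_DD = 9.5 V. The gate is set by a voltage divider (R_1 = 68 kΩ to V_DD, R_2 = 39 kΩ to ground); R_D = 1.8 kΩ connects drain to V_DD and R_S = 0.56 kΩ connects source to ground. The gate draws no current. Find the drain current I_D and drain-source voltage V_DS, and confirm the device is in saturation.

I_D ≈ 1 mA, V_DS ≈ 7.1 V

V_G = V_DD·R_2/(R_1+R_2) = 9.5×39/107 = 3.46 V.
Assume saturation: I_D = (k_n/2)(V_GS − V_t)² with V_GS = V_G − I_D·R_S = 3.46 − 0.56·I_D.
Substituting gives 0.267·I_D² − 2.58·I_D + 2.35 = 0, with roots I_D = 1.02 or 8.67 mA.
The root I_D = 8.67 mA gives V_GS = -1.39 V ≤ V_t, so take I_D = 1.02 mA.
Then V_GS = 2.89 V and V_DS = V_DD − I_D(R_D+R_S) = 9.5 − 1.02×2.36 = 7.1 V.
Saturation requires V_DS ≥ V_GS − V_t = 1.09 V; 7.1 ≥ 1.09 ✓.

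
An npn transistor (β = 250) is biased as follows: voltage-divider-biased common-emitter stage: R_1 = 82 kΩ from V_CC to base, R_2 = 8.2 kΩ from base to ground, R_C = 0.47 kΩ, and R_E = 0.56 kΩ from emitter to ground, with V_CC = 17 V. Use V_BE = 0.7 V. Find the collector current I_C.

I_C ≈ 1.4 mA

Thevenize the base divider: V_Th = V_CC·R_2/(R_1+R_2) = 17×8.2/90.2 = 1.55 V, R_Th = R_1‖R_2 = 7.45 kΩ.
Base-emitter loop: V_Th = I_B·R_Th + V_BE + (β+1)I_B·R_E, so I_B = (1.55 − 0.7) / (7.45 + 251×0.56) = 0.00571 mA.
I_C = β·I_B = 250×0.00571 = 1.43 mA, and I_E = (β+1)I_B = 1.43 mA.
V_CE = V_CC − I_C·R_C − I_E·R_E = 17 − 1.43×0.47 − 1.43×0.56 = 15.5 V.
V_CE = 15.5 V > 0.2 V confirms active-region operation.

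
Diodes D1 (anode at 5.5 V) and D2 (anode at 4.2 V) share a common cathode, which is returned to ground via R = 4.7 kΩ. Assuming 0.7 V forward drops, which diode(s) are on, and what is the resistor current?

Assume both conduct. Then node N would need to be at both 5.5−0.7 = 4.8 V and 4.2−0.7 = 3.5 V, which is impossible.
Assume only D1 conducts: V_N = 5.5 − 0.7 = 4.8 V, so I_R = 4.8/4.7 = 1.02 mA.
Check D2: its anode-to-cathode voltage is 4.2 − 4.8 = -0.6 V < 0.7 V, so it is off. The assumption is consistent.

Only D1 conducts; I_R ≈ 1 mA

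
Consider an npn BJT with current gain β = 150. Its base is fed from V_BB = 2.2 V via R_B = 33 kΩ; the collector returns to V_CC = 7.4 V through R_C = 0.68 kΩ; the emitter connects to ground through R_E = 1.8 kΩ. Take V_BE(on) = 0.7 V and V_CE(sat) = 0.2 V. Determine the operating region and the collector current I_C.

Assume active. Base-emitter loop: I_B = (V_BB − V_BE)/(R_B + (β+1)R_E) = (2.2 − 0.7)/(33 + 151×1.8) = 0.00492 mA.
I_C = β·I_B = 150×0.00492 = 0.738 mA.
V_CE = V_CC − I_C·R_C − I_E·R_E = 7.4 − 0.738×0.68 − 0.743×1.8 = 5.56 V > V_CE(sat), so the active-region assumption holds.

active; I_C ≈ 0.74 mA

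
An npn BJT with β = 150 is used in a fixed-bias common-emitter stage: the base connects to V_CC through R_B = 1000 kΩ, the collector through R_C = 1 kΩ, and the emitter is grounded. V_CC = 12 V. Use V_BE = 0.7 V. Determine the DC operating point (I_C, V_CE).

Base loop: V_CC = I_B·R_B + V_BE, so I_B = (12 − 0.7)/1000 kΩ = 0.0113 mA.
In the active region I_C = β·I_B = 150 × 0.0113 = 1.7 mA.
Collector loop: V_CE = V_CC − I_C·R_C = 12 − 1.7×1 = 10.3 V.
Since V_CE = 10.3 V > V_CE(sat) ≈ 0.2 V, the transistor is in the active region as assumed.

I_C ≈ 1.7 mA, V_CE ≈ 10 V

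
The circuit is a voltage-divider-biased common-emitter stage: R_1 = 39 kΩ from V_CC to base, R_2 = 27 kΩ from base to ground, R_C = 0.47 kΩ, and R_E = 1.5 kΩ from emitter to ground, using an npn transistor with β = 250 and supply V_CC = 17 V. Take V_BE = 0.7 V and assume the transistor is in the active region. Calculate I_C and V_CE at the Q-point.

I_C ≈ 4 mA, V_CE ≈ 9.1 V

Thevenize the base divider: V_Th = V_CC·R_2/(R_1+R_2) = 17×27/66 = 6.95 V, R_Th = R_1‖R_2 = 16 kΩ.
Base-emitter loop: V_Th = I_B·R_Th + V_BE + (β+1)I_B·R_E, so I_B = (6.95 − 0.7) / (16 + 251×1.5) = 0.0159 mA.
I_C = β·I_B = 250×0.0159 = 3.98 mA, and I_E = (β+1)I_B = 4 mA.
V_CE = V_CC − I_C·R_C − I_E·R_E = 17 − 3.98×0.47 − 4×1.5 = 9.13 V.
V_CE = 9.13 V > 0.2 V confirms active-region operation.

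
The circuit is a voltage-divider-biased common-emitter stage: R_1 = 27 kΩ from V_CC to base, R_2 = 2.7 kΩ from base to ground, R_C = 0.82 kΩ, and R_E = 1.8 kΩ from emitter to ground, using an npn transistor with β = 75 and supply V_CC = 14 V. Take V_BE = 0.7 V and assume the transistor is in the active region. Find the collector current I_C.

Thevenize the base divider: V_Th = V_CC·R_2/(R_1+R_2) = 14×2.7/29.7 = 1.27 V, R_Th = R_1‖R_2 = 2.45 kΩ.
Base-emitter loop: V_Th = I_B·R_Th + V_BE + (β+1)I_B·R_E, so I_B = (1.27 − 0.7) / (2.45 + 76×1.8) = 0.00411 mA.
I_C = β·I_B = 75×0.00411 = 0.308 mA, and I_E = (β+1)I_B = 0.313 mA.
V_CE = V_CC − I_C·R_C − I_E·R_E = 14 − 0.308×0.82 − 0.313×1.8 = 13.2 V.
V_CE = 13.2 V > 0.2 V confirms active-region operation.

I_C ≈ 0.31 mA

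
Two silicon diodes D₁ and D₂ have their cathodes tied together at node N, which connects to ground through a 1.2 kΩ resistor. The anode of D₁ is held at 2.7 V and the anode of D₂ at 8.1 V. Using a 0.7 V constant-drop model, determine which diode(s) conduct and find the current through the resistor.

Only D₂ conducts; I_R ≈ 6.2 mA

Assume both conduct. Then node N would need to be at both 2.7−0.7 = 2 V and 8.1−0.7 = 7.4 V, which is impossible.
Assume only D₂ conducts: V_N = 8.1 − 0.7 = 7.4 V, so I_R = 7.4/1.2 = 6.17 mA.
Check D₁: its anode-to-cathode voltage is 2.7 − 7.4 = -4.7 V < 0.7 V, so it is off. The assumption is consistent.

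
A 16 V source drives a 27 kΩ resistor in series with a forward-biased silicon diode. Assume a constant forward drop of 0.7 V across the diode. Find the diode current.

I ≈ 0.57 mA

KVL around the loop: 16 = V_D + I·R = 0.7 + I × 27 kΩ.
So I = (16 − 0.7) / 27 kΩ = 15.3 / 27 = 0.567 mA.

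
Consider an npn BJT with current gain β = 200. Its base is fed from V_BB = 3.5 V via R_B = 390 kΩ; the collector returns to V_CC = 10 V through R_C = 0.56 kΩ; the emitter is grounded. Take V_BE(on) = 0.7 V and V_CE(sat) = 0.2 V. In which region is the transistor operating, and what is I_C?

active; I_C ≈ 1.4 mA

Assume active. Base-emitter loop: I_B = (V_BB − V_BE)/R_B = (3.5 − 0.7)/390 = 0.00718 mA.
I_C = β·I_B = 200×0.00718 = 1.44 mA.
V_CE = V_CC − I_C·R_C = 10 − 1.44×0.56 = 9.2 V > V_CE(sat), so the active-region assumption holds.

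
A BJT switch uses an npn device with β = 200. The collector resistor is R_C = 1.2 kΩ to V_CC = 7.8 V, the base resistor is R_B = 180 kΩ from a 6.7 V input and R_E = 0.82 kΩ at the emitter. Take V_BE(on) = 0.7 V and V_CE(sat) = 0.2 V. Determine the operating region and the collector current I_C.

active; I_C ≈ 3.5 mA

Assume active. Base-emitter loop: I_B = (V_BB − V_BE)/(R_B + (β+1)R_E) = (6.7 − 0.7)/(180 + 201×0.82) = 0.0174 mA.
I_C = β·I_B = 200×0.0174 = 3.48 mA.
V_CE = V_CC − I_C·R_C − I_E·R_E = 7.8 − 3.48×1.2 − 3.5×0.82 = 0.756 V > V_CE(sat), so the active-region assumption holds.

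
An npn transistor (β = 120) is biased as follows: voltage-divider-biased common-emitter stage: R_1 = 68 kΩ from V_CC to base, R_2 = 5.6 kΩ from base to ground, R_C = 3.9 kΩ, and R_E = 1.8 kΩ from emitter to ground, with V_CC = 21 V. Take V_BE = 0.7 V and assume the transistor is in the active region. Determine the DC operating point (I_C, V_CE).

Thevenize the base divider: V_Th = V_CC·R_2/(R_1+R_2) = 21×5.6/73.6 = 1.6 V, R_Th = R_1‖R_2 = 5.17 kΩ.
Base-emitter loop: V_Th = I_B·R_Th + V_BE + (β+1)I_B·R_E, so I_B = (1.6 − 0.7) / (5.17 + 121×1.8) = 0.00403 mA.
I_C = β·I_B = 120×0.00403 = 0.483 mA, and I_E = (β+1)I_B = 0.487 mA.
V_CE = V_CC − I_C·R_C − I_E·R_E = 21 − 0.483×3.9 − 0.487×1.8 = 18.2 V.
V_CE = 18.2 V > 0.2 V confirms active-region operation.

I_C ≈ 0.48 mA, V_CE ≈ 18 V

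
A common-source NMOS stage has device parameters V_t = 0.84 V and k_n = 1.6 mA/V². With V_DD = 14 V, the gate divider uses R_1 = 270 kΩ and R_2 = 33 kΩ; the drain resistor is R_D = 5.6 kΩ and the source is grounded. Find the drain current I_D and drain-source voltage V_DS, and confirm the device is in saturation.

V_G = V_DD·R_2/(R_1+R_2) = 14×33/303 = 1.52 V. With the source grounded, V_GS = V_G = 1.52 V.
Assume saturation: I_D = (k_n/2)(V_GS − V_t)² = (1.6/2)×(1.52 − 0.84)² = 0.8×0.685² = 0.375 mA.
V_DS = V_DD − I_D·R_D = 14 − 0.375×5.6 = 11.9 V.
Saturation requires V_DS ≥ V_GS − V_t = 0.685 V; 11.9 ≥ 0.685 ✓.

I_D ≈ 0.38 mA, V_DS ≈ 12 V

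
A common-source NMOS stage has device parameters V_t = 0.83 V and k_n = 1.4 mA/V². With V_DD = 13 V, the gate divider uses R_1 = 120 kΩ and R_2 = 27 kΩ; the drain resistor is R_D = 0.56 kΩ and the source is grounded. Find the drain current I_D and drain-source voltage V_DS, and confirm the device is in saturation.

I_D ≈ 1.7 mA, V_DS ≈ 12 V

V_G = V_DD·R_2/(R_1+R_2) = 13×27/147 = 2.39 V. With the source grounded, V_GS = V_G = 2.39 V.
Assume saturation: I_D = (k_n/2)(V_GS − V_t)² = (1.4/2)×(2.39 − 0.83)² = 0.7×1.56² = 1.7 mA.
V_DS = V_DD − I_D·R_D = 13 − 1.7×0.56 = 12 V.
Saturation requires V_DS ≥ V_GS − V_t = 1.56 V; 12 ≥ 1.56 ✓.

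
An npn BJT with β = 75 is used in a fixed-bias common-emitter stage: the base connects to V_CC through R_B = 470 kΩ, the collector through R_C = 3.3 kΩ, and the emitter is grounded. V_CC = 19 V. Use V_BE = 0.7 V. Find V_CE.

V_CE ≈ 9.4 V

Base loop: V_CC = I_B·R_B + V_BE, so I_B = (19 − 0.7)/470 kΩ = 0.0389 mA.
In the active region I_C = β·I_B = 75 × 0.0389 = 2.92 mA.
Collector loop: V_CE = V_CC − I_C·R_C = 19 − 2.92×3.3 = 9.36 V.
Since V_CE = 9.36 V > V_CE(sat) ≈ 0.2 V, the transistor is in the active region as assumed.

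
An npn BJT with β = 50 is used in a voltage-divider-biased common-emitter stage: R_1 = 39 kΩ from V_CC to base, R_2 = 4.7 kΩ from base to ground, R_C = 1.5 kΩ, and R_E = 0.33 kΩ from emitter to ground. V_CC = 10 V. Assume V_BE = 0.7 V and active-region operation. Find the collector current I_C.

Thevenize the base divider: V_Th = V_CC·R_2/(R_1+R_2) = 10×4.7/43.7 = 1.08 V, R_Th = R_1‖R_2 = 4.19 kΩ.
Base-emitter loop: V_Th = I_B·R_Th + V_BE + (β+1)I_B·R_E, so I_B = (1.08 − 0.7) / (4.19 + 51×0.33) = 0.0179 mA.
I_C = β·I_B = 50×0.0179 = 0.893 mA, and I_E = (β+1)I_B = 0.911 mA.
V_CE = V_CC − I_C·R_C − I_E·R_E = 10 − 0.893×1.5 − 0.911×0.33 = 8.36 V.
V_CE = 8.36 V > 0.2 V confirms active-region operation.

I_C ≈ 0.89 mA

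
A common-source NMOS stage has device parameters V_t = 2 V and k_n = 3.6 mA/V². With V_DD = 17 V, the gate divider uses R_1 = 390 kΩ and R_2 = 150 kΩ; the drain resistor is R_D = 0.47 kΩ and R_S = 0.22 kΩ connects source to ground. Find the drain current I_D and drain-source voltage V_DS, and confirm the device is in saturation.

V_G = V_DD·R_2/(R_1+R_2) = 17×150/540 = 4.72 V.
Assume saturation: I_D = (k_n/2)(V_GS − V_t)² with V_GS = V_G − I_D·R_S = 4.72 − 0.22·I_D.
Substituting gives 0.0871·I_D² − 3.16·I_D + 13.3 = 0, with roots I_D = 4.89 or 31.3 mA.
The root I_D = 31.3 mA gives V_GS = -2.17 V ≤ V_t, so take I_D = 4.89 mA.
Then V_GS = 3.65 V and V_DS = V_DD − I_D(R_D+R_S) = 17 − 4.89×0.69 = 13.6 V.
Saturation requires V_DS ≥ V_GS − V_t = 1.65 V; 13.6 ≥ 1.65 ✓.

I_D ≈ 4.9 mA, V_DS ≈ 14 V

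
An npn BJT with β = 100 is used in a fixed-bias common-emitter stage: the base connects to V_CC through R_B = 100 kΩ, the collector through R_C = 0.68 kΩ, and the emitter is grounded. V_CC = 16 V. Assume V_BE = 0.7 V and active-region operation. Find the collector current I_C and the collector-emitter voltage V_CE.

I_C ≈ 15 mA, V_CE ≈ 5.6 V

Base loop: V_CC = I_B·R_B + V_BE, so I_B = (16 − 0.7)/100 kΩ = 0.153 mA.
In the active region I_C = β·I_B = 100 × 0.153 = 15.3 mA.
Collector loop: V_CE = V_CC − I_C·R_C = 16 − 15.3×0.68 = 5.6 V.
Since V_CE = 5.6 V > V_CE(sat) ≈ 0.2 V, the transistor is in the active region as assumed.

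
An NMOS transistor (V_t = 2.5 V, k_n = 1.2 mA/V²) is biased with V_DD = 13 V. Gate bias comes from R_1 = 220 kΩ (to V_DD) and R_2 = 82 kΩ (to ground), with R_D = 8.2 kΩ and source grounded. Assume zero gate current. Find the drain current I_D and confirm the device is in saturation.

I_D ≈ 0.64 mA

V_G = V_DD·R_2/(R_1+R_2) = 13×82/302 = 3.53 V. With the source grounded, V_GS = V_G = 3.53 V.
Assume saturation: I_D = (k_n/2)(V_GS − V_t)² = (1.2/2)×(3.53 − 2.5)² = 0.6×1.03² = 0.636 mA.
V_DS = V_DD − I_D·R_D = 13 − 0.636×8.2 = 7.78 V.
Saturation requires V_DS ≥ V_GS − V_t = 1.03 V; 7.78 ≥ 1.03 ✓.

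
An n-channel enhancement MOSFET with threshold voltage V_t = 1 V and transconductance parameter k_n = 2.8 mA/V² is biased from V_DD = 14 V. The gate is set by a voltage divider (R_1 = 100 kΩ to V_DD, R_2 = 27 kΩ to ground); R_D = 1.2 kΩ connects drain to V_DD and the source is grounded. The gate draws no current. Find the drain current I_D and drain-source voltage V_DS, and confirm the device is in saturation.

V_G = V_DD·R_2/(R_1+R_2) = 14×27/127 = 2.98 V. With the source grounded, V_GS = V_G = 2.98 V.
Assume saturation: I_D = (k_n/2)(V_GS − V_t)² = (2.8/2)×(2.98 − 1)² = 1.4×1.98² = 5.47 mA.
V_DS = V_DD − I_D·R_D = 14 − 5.47×1.2 = 7.44 V.
Saturation requires V_DS ≥ V_GS − V_t = 1.98 V; 7.44 ≥ 1.98 ✓.

I_D ≈ 5.5 mA, V_DS ≈ 7.4 V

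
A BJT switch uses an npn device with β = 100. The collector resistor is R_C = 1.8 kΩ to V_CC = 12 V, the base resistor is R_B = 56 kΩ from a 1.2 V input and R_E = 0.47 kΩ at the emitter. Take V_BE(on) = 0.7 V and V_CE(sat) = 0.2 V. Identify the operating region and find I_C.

Assume active. Base-emitter loop: I_B = (V_BB − V_BE)/(R_B + (β+1)R_E) = (1.2 − 0.7)/(56 + 101×0.47) = 0.00483 mA.
I_C = β·I_B = 100×0.00483 = 0.483 mA.
V_CE = V_CC − I_C·R_C − I_E·R_E = 12 − 0.483×1.8 − 0.488×0.47 = 10.9 V > V_CE(sat), so the active-region assumption holds.

active; I_C ≈ 0.48 mA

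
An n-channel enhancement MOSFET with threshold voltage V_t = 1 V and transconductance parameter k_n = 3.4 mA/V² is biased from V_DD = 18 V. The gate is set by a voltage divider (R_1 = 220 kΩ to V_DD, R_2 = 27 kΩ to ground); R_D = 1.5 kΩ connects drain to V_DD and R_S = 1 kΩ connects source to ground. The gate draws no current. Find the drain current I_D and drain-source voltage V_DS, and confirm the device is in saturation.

V_G = V_DD·R_2/(R_1+R_2) = 18×27/247 = 1.97 V.
Assume saturation: I_D = (k_n/2)(V_GS − V_t)² with V_GS = V_G − I_D·R_S = 1.97 − 1·I_D.
Substituting gives 1.7·I_D² − 4.29·I_D + 1.59 = 0, with roots I_D = 0.452 or 2.07 mA.
The root I_D = 2.07 mA gives V_GS = -0.104 V ≤ V_t, so take I_D = 0.452 mA.
Then V_GS = 1.52 V and V_DS = V_DD − I_D(R_D+R_S) = 18 − 0.452×2.5 = 16.9 V.
Saturation requires V_DS ≥ V_GS − V_t = 0.516 V; 16.9 ≥ 0.516 ✓.

I_D ≈ 0.45 mA, V_DS ≈ 17 V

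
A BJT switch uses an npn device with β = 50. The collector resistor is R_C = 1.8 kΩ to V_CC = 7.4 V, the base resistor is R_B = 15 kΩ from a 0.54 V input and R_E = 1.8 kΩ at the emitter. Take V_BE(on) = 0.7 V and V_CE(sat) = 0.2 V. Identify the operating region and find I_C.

V_BB = 0.54 V ≤ V_BE(on) = 0.7 V, so the base-emitter junction is not forward biased.
The transistor is in cutoff: I_B = I_C = 0.

cutoff; I_C ≈ 0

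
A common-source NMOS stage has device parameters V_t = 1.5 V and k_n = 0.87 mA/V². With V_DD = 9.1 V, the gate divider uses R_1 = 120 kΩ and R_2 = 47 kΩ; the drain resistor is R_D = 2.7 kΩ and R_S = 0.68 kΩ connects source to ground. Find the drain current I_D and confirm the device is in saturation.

I_D ≈ 0.31 mA

V_G = V_DD·R_2/(R_1+R_2) = 9.1×47/167 = 2.56 V.
Assume saturation: I_D = (k_n/2)(V_GS − V_t)² with V_GS = V_G − I_D·R_S = 2.56 − 0.68·I_D.
Substituting gives 0.201·I_D² − 1.63·I_D + 0.49 = 0, with roots I_D = 0.313 or 7.78 mA.
The root I_D = 7.78 mA gives V_GS = -2.73 V ≤ V_t, so take I_D = 0.313 mA.
Then V_GS = 2.35 V and V_DS = V_DD − I_D(R_D+R_S) = 9.1 − 0.313×3.38 = 8.04 V.
Saturation requires V_DS ≥ V_GS − V_t = 0.848 V; 8.04 ≥ 0.848 ✓.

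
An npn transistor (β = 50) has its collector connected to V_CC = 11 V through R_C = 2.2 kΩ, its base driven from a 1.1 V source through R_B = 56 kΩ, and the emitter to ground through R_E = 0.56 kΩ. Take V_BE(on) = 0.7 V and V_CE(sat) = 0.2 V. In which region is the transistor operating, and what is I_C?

active; I_C ≈ 0.24 mA

Assume active. Base-emitter loop: I_B = (V_BB − V_BE)/(R_B + (β+1)R_E) = (1.1 − 0.7)/(56 + 51×0.56) = 0.00473 mA.
I_C = β·I_B = 50×0.00473 = 0.237 mA.
V_CE = V_CC − I_C·R_C − I_E·R_E = 11 − 0.237×2.2 − 0.241×0.56 = 10.3 V > V_CE(sat), so the active-region assumption holds.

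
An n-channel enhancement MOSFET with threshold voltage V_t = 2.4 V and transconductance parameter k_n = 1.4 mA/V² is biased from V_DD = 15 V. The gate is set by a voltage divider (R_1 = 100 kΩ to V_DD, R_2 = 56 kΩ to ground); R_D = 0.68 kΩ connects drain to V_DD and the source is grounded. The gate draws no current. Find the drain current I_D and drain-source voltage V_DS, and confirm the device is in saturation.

V_G = V_DD·R_2/(R_1+R_2) = 15×56/156 = 5.38 V. With the source grounded, V_GS = V_G = 5.38 V.
Assume saturation: I_D = (k_n/2)(V_GS − V_t)² = (1.4/2)×(5.38 − 2.4)² = 0.7×2.98² = 6.24 mA.
V_DS = V_DD − I_D·R_D = 15 − 6.24×0.68 = 10.8 V.
Saturation requires V_DS ≥ V_GS − V_t = 2.98 V; 10.8 ≥ 2.98 ✓.

I_D ≈ 6.2 mA, V_DS ≈ 11 V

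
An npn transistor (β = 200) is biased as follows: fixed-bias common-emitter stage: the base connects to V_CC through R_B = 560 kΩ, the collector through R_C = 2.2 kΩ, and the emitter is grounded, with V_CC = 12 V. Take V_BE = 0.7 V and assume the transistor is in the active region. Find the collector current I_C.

I_C ≈ 4 mA

Base loop: V_CC = I_B·R_B + V_BE, so I_B = (12 − 0.7)/560 kΩ = 0.0202 mA.
In the active region I_C = β·I_B = 200 × 0.0202 = 4.04 mA.
Collector loop: V_CE = V_CC − I_C·R_C = 12 − 4.04×2.2 = 3.12 V.
Since V_CE = 3.12 V > V_CE(sat) ≈ 0.2 V, the transistor is in the active region as assumed.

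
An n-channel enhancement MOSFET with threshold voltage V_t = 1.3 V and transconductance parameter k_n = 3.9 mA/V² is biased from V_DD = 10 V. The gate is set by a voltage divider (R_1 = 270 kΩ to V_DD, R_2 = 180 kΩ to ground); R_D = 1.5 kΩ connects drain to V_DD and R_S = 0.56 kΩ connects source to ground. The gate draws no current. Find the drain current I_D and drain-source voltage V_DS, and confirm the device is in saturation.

I_D ≈ 2.7 mA, V_DS ≈ 4.4 V

V_G = V_DD·R_2/(R_1+R_2) = 10×180/450 = 4 V.
Assume saturation: I_D = (k_n/2)(V_GS − V_t)² with V_GS = V_G − I_D·R_S = 4 − 0.56·I_D.
Substituting gives 0.612·I_D² − 6.9·I_D + 14.2 = 0, with roots I_D = 2.71 or 8.56 mA.
The root I_D = 8.56 mA gives V_GS = -0.796 V ≤ V_t, so take I_D = 2.71 mA.
Then V_GS = 2.48 V and V_DS = V_DD − I_D(R_D+R_S) = 10 − 2.71×2.06 = 4.41 V.
Saturation requires V_DS ≥ V_GS − V_t = 1.18 V; 4.41 ≥ 1.18 ✓.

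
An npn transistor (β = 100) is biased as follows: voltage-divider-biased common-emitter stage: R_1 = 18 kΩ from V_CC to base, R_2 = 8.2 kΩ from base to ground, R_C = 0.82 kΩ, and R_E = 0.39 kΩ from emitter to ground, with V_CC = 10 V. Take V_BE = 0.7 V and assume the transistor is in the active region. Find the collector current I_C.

I_C ≈ 5.4 mA

Thevenize the base divider: V_Th = V_CC·R_2/(R_1+R_2) = 10×8.2/26.2 = 3.13 V, R_Th = R_1‖R_2 = 5.63 kΩ.
Base-emitter loop: V_Th = I_B·R_Th + V_BE + (β+1)I_B·R_E, so I_B = (3.13 − 0.7) / (5.63 + 101×0.39) = 0.054 mA.
I_C = β·I_B = 100×0.054 = 5.4 mA, and I_E = (β+1)I_B = 5.45 mA.
V_CE = V_CC − I_C·R_C − I_E·R_E = 10 − 5.4×0.82 − 5.45×0.39 = 3.45 V.
V_CE = 3.45 V > 0.2 V confirms active-region operation.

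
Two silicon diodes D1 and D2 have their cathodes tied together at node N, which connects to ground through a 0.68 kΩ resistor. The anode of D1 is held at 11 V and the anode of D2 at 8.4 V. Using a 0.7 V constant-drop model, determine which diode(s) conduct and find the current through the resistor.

Assume both conduct. Then node N would need to be at both 11−0.7 = 10.3 V and 8.4−0.7 = 7.7 V, which is impossible.
Assume only D1 conducts: V_N = 11 − 0.7 = 10.3 V, so I_R = 10.3/0.68 = 15.1 mA.
Check D2: its anode-to-cathode voltage is 8.4 − 10.3 = -1.9 V < 0.7 V, so it is off. The assumption is consistent.

Only D1 conducts; I_R ≈ 15 mA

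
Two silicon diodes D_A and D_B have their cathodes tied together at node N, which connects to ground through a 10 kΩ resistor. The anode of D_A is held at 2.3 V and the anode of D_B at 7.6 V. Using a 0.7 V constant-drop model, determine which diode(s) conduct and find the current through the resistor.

Only D_B conducts; I_R ≈ 0.69 mA

Assume both conduct. Then node N would need to be at both 2.3−0.7 = 1.6 V and 7.6−0.7 = 6.9 V, which is impossible.
Assume only D_B conducts: V_N = 7.6 − 0.7 = 6.9 V, so I_R = 6.9/10 = 0.69 mA.
Check D_A: its anode-to-cathode voltage is 2.3 − 6.9 = -4.6 V < 0.7 V, so it is off. The assumption is consistent.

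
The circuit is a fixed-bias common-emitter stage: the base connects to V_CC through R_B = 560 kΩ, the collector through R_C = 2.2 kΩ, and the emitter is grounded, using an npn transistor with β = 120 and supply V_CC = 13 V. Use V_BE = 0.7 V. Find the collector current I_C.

Base loop: V_CC = I_B·R_B + V_BE, so I_B = (13 − 0.7)/560 kΩ = 0.022 mA.
In the active region I_C = β·I_B = 120 × 0.022 = 2.64 mA.
Collector loop: V_CE = V_CC − I_C·R_C = 13 − 2.64×2.2 = 7.2 V.
Since V_CE = 7.2 V > V_CE(sat) ≈ 0.2 V, the transistor is in the active region as assumed.

I_C ≈ 2.6 mA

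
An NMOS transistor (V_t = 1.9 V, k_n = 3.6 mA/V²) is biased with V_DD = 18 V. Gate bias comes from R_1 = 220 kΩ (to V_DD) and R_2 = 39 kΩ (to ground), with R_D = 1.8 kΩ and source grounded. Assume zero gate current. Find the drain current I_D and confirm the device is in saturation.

I_D ≈ 1.2 mA

V_G = V_DD·R_2/(R_1+R_2) = 18×39/259 = 2.71 V. With the source grounded, V_GS = V_G = 2.71 V.
Assume saturation: I_D = (k_n/2)(V_GS − V_t)² = (3.6/2)×(2.71 − 1.9)² = 1.8×0.81² = 1.18 mA.
V_DS = V_DD − I_D·R_D = 18 − 1.18×1.8 = 15.9 V.
Saturation requires V_DS ≥ V_GS − V_t = 0.81 V; 15.9 ≥ 0.81 ✓.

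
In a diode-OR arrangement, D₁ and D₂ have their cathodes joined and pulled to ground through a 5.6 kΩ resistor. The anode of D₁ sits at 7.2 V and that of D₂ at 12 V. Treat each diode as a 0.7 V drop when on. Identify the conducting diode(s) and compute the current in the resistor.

Only D₂ conducts; I_R ≈ 2 mA

Assume both conduct. Then node N would need to be at both 7.2−0.7 = 6.5 V and 12−0.7 = 11.3 V, which is impossible.
Assume only D₂ conducts: V_N = 12 − 0.7 = 11.3 V, so I_R = 11.3/5.6 = 2.02 mA.
Check D₁: its anode-to-cathode voltage is 7.2 − 11.3 = -4.1 V < 0.7 V, so it is off. The assumption is consistent.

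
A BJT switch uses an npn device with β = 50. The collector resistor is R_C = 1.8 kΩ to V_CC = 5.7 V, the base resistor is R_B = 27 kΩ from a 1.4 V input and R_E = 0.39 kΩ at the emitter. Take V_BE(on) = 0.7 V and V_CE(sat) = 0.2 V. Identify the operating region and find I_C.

active; I_C ≈ 0.75 mA

Assume active. Base-emitter loop: I_B = (V_BB − V_BE)/(R_B + (β+1)R_E) = (1.4 − 0.7)/(27 + 51×0.39) = 0.0149 mA.
I_C = β·I_B = 50×0.0149 = 0.746 mA.
V_CE = V_CC − I_C·R_C − I_E·R_E = 5.7 − 0.746×1.8 − 0.761×0.39 = 4.06 V > V_CE(sat), so the active-region assumption holds.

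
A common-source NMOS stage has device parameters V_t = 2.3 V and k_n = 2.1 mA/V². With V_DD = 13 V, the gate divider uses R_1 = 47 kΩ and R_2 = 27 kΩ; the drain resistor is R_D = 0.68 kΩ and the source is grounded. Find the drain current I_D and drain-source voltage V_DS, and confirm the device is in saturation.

V_G = V_DD·R_2/(R_1+R_2) = 13×27/74 = 4.74 V. With the source grounded, V_GS = V_G = 4.74 V.
Assume saturation: I_D = (k_n/2)(V_GS − V_t)² = (2.1/2)×(4.74 − 2.3)² = 1.05×2.44² = 6.27 mA.
V_DS = V_DD − I_D·R_D = 13 − 6.27×0.68 = 8.74 V.
Saturation requires V_DS ≥ V_GS − V_t = 2.44 V; 8.74 ≥ 2.44 ✓.

I_D ≈ 6.3 mA, V_DS ≈ 8.7 V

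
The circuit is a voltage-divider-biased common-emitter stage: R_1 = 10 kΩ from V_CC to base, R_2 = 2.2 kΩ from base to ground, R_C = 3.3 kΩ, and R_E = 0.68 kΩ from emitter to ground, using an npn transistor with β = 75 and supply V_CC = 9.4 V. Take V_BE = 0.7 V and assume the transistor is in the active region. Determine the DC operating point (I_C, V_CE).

I_C ≈ 1.4 mA, V_CE ≈ 3.8 V

Thevenize the base divider: V_Th = V_CC·R_2/(R_1+R_2) = 9.4×2.2/12.2 = 1.7 V, R_Th = R_1‖R_2 = 1.8 kΩ.
Base-emitter loop: V_Th = I_B·R_Th + V_BE + (β+1)I_B·R_E, so I_B = (1.7 − 0.7) / (1.8 + 76×0.68) = 0.0186 mA.
I_C = β·I_B = 75×0.0186 = 1.4 mA, and I_E = (β+1)I_B = 1.41 mA.
V_CE = V_CC − I_C·R_C − I_E·R_E = 9.4 − 1.4×3.3 − 1.41×0.68 = 3.83 V.
V_CE = 3.83 V > 0.2 V confirms active-region operation.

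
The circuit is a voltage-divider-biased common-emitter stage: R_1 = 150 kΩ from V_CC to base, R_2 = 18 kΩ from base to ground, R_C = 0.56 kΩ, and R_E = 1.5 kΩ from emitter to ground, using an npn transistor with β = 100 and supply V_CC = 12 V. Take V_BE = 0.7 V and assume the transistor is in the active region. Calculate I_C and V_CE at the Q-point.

Thevenize the base divider: V_Th = V_CC·R_2/(R_1+R_2) = 12×18/168 = 1.29 V, R_Th = R_1‖R_2 = 16.1 kΩ.
Base-emitter loop: V_Th = I_B·R_Th + V_BE + (β+1)I_B·R_E, so I_B = (1.29 − 0.7) / (16.1 + 101×1.5) = 0.0035 mA.
I_C = β·I_B = 100×0.0035 = 0.35 mA, and I_E = (β+1)I_B = 0.353 mA.
V_CE = V_CC − I_C·R_C − I_E·R_E = 12 − 0.35×0.56 − 0.353×1.5 = 11.3 V.
V_CE = 11.3 V > 0.2 V confirms active-region operation.

I_C ≈ 0.35 mA, V_CE ≈ 11 V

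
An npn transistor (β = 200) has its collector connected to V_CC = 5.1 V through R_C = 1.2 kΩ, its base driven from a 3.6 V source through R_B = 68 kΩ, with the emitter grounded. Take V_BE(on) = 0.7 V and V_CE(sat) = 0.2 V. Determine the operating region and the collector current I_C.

saturation; I_C ≈ 4.1 mA

Assume active: I_B = (3.6 − 0.7)/68 = 0.0426 mA, giving I_C = β·I_B = 8.53 mA.
But then V_CE = 5.1 − 8.53×1.2 = -5.14 V < V_CE(sat) = 0.2 V — impossible in the active region.
So the transistor is saturated. With V_CE = 0.2 V, I_C = (V_CC − 0.2)/R_C = 4.9/1.2 = 4.08 mA.
Check: β·I_B = 8.53 mA > I_C = 4.08 mA, confirming saturation.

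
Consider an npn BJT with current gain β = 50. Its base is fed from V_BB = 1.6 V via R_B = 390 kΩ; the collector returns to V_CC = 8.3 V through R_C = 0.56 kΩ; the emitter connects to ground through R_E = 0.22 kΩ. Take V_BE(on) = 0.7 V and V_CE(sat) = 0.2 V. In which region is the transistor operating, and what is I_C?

active; I_C ≈ 0.11 mA

Assume active. Base-emitter loop: I_B = (V_BB − V_BE)/(R_B + (β+1)R_E) = (1.6 − 0.7)/(390 + 51×0.22) = 0.00224 mA.
I_C = β·I_B = 50×0.00224 = 0.112 mA.
V_CE = V_CC − I_C·R_C − I_E·R_E = 8.3 − 0.112×0.56 − 0.114×0.22 = 8.21 V > V_CE(sat), so the active-region assumption holds.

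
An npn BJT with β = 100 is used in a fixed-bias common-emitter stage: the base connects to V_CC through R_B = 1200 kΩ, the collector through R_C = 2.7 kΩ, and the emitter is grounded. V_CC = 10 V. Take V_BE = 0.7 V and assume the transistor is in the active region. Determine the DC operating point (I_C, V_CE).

Base loop: V_CC = I_B·R_B + V_BE, so I_B = (10 − 0.7)/1200 kΩ = 0.00775 mA.
In the active region I_C = β·I_B = 100 × 0.00775 = 0.775 mA.
Collector loop: V_CE = V_CC − I_C·R_C = 10 − 0.775×2.7 = 7.91 V.
Since V_CE = 7.91 V > V_CE(sat) ≈ 0.2 V, the transistor is in the active region as assumed.

I_C ≈ 0.78 mA, V_CE ≈ 7.9 V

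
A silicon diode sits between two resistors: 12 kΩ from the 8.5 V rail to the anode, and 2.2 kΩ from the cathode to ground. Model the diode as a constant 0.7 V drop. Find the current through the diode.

The two resistors are in series with the diode, so KVL gives 8.5 = I·12 + 0.7 + I·2.2.
I = (8.5 − 0.7) / (12 + 2.2) kΩ = 7.8 / 14.2 = 0.549 mA.

I ≈ 0.55 mA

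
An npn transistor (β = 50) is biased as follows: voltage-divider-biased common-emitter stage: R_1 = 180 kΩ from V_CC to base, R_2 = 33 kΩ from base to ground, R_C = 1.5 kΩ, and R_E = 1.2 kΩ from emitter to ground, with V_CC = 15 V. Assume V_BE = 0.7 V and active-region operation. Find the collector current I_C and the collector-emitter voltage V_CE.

I_C ≈ 0.91 mA, V_CE ≈ 13 V

Thevenize the base divider: V_Th = V_CC·R_2/(R_1+R_2) = 15×33/213 = 2.32 V, R_Th = R_1‖R_2 = 27.9 kΩ.
Base-emitter loop: V_Th = I_B·R_Th + V_BE + (β+1)I_B·R_E, so I_B = (2.32 − 0.7) / (27.9 + 51×1.2) = 0.0182 mA.
I_C = β·I_B = 50×0.0182 = 0.911 mA, and I_E = (β+1)I_B = 0.93 mA.
V_CE = V_CC − I_C·R_C − I_E·R_E = 15 − 0.911×1.5 − 0.93×1.2 = 12.5 V.
V_CE = 12.5 V > 0.2 V confirms active-region operation.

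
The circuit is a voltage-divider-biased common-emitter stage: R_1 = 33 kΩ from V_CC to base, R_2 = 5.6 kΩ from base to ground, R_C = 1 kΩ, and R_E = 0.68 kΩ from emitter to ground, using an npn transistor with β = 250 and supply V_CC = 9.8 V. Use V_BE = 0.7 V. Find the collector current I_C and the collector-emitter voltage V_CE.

Thevenize the base divider: V_Th = V_CC·R_2/(R_1+R_2) = 9.8×5.6/38.6 = 1.42 V, R_Th = R_1‖R_2 = 4.79 kΩ.
Base-emitter loop: V_Th = I_B·R_Th + V_BE + (β+1)I_B·R_E, so I_B = (1.42 − 0.7) / (4.79 + 251×0.68) = 0.00411 mA.
I_C = β·I_B = 250×0.00411 = 1.03 mA, and I_E = (β+1)I_B = 1.03 mA.
V_CE = V_CC − I_C·R_C − I_E·R_E = 9.8 − 1.03×1 − 1.03×0.68 = 8.07 V.
V_CE = 8.07 V > 0.2 V confirms active-region operation.

I_C ≈ 1 mA, V_CE ≈ 8.1 V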